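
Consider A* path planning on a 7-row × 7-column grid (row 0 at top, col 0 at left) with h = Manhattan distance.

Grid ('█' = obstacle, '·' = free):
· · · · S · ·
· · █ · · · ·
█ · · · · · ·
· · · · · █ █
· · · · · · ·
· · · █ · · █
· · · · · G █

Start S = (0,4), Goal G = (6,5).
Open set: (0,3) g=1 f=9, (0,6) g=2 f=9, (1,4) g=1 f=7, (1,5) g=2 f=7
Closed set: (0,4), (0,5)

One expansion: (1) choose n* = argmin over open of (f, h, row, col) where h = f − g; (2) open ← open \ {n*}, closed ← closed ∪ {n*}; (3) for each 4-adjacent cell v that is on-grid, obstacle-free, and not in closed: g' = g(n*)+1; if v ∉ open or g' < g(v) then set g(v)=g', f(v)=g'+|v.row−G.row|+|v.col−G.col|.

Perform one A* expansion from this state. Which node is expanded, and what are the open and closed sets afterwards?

expanded=(1,5); open=[(0,3) g=1 f=9, (0,6) g=2 f=9, (1,4) g=1 f=7, (1,6) g=3 f=9, (2,5) g=3 f=7]; closed=[(0,4), (0,5), (1,5)]

step 1: expand (1,5) (f=7, h=5) → closed; open now [(0,3) g=1 f=9, (0,6) g=2 f=9, (1,4) g=1 f=7, (1,6) g=3 f=9, (2,5) g=3 f=7]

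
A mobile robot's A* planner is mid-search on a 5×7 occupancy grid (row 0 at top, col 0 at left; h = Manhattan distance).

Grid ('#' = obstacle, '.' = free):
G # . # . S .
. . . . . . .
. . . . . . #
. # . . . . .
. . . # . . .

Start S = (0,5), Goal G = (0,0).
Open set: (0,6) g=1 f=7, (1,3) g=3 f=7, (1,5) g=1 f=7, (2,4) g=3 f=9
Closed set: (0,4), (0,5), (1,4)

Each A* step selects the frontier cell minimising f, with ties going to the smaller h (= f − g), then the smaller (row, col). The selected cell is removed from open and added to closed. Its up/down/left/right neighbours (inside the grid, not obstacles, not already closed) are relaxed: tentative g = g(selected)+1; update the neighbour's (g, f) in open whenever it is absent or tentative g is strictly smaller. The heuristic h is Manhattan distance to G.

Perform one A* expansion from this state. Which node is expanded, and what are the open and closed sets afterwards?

expanded=(1,3); open=[(0,6) g=1 f=7, (1,2) g=4 f=7, (1,5) g=1 f=7, (2,3) g=4 f=9, (2,4) g=3 f=9]; closed=[(0,4), (0,5), (1,3), (1,4)]

step 1: expand (1,3) (f=7, h=4) → closed; open now [(0,6) g=1 f=7, (1,2) g=4 f=7, (1,5) g=1 f=7, (2,3) g=4 f=9, (2,4) g=3 f=9]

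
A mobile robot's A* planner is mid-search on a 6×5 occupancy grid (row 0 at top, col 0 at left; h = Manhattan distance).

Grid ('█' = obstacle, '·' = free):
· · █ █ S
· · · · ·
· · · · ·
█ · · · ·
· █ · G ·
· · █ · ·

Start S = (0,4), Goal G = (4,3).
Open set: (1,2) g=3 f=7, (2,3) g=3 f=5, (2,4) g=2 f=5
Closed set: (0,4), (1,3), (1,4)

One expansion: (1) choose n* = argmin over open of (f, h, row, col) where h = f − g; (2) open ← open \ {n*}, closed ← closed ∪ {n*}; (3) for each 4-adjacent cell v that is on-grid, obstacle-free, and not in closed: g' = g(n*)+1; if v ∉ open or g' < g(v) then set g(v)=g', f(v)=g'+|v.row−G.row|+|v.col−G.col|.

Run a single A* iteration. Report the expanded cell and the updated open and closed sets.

step 1: expand (2,3) (f=5, h=2) → closed; open now [(1,2) g=3 f=7, (2,2) g=4 f=7, (2,4) g=2 f=5, (3,3) g=4 f=5]

expanded=(2,3); open=[(1,2) g=3 f=7, (2,2) g=4 f=7, (2,4) g=2 f=5, (3,3) g=4 f=5]; closed=[(0,4), (1,3), (1,4), (2,3)]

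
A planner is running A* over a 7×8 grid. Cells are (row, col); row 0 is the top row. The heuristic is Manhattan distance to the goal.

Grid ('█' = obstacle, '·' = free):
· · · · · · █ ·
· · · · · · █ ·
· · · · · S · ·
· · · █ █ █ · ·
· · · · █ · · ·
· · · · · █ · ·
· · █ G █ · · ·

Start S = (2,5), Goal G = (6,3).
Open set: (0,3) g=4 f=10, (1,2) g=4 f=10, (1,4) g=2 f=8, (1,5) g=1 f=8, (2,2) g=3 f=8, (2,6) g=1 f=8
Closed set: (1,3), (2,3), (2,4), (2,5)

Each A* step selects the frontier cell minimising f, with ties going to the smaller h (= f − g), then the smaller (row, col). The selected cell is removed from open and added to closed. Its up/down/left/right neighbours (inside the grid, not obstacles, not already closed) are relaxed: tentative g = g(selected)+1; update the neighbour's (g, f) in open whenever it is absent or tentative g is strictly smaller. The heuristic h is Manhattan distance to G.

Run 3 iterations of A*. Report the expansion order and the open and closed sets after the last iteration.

step 1: expand (2,2) (f=8, h=5) → closed; open now [(0,3) g=4 f=10, (1,2) g=4 f=10, (1,4) g=2 f=8, (1,5) g=1 f=8, (2,1) g=4 f=10, (2,6) g=1 f=8, (3,2) g=4 f=8]
step 2: expand (3,2) (f=8, h=4) → closed; open now [(0,3) g=4 f=10, (1,2) g=4 f=10, (1,4) g=2 f=8, (1,5) g=1 f=8, (2,1) g=4 f=10, (2,6) g=1 f=8, (3,1) g=5 f=10, (4,2) g=5 f=8]
step 3: expand (4,2) (f=8, h=3) → closed; open now [(0,3) g=4 f=10, (1,2) g=4 f=10, (1,4) g=2 f=8, (1,5) g=1 f=8, (2,1) g=4 f=10, (2,6) g=1 f=8, (3,1) g=5 f=10, (4,1) g=6 f=10, (4,3) g=6 f=8, (5,2) g=6 f=8]

order=[(2,2) → (3,2) → (4,2)]; open=[(0,3) g=4 f=10, (1,2) g=4 f=10, (1,4) g=2 f=8, (1,5) g=1 f=8, (2,1) g=4 f=10, (2,6) g=1 f=8, (3,1) g=5 f=10, (4,1) g=6 f=10, (4,3) g=6 f=8, (5,2) g=6 f=8]; closed=[(1,3), (2,2), (2,3), (2,4), (2,5), (3,2), (4,2)]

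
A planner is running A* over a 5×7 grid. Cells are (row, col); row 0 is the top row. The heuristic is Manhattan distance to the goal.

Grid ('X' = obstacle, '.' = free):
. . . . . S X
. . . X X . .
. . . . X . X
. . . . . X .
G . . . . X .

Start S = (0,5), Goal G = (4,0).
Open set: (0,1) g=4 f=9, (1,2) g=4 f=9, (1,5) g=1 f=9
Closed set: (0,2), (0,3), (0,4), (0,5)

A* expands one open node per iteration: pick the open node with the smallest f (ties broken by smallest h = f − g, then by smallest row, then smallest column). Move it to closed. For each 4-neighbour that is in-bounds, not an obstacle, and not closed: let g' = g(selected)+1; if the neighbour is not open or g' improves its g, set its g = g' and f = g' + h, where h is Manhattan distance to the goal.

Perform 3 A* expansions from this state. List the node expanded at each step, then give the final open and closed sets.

step 1: expand (0,1) (f=9, h=5) → closed; open now [(0,0) g=5 f=9, (1,1) g=5 f=9, (1,2) g=4 f=9, (1,5) g=1 f=9]
step 2: expand (0,0) (f=9, h=4) → closed; open now [(1,0) g=6 f=9, (1,1) g=5 f=9, (1,2) g=4 f=9, (1,5) g=1 f=9]
step 3: expand (1,0) (f=9, h=3) → closed; open now [(1,1) g=5 f=9, (1,2) g=4 f=9, (1,5) g=1 f=9, (2,0) g=7 f=9]

order=[(0,1) → (0,0) → (1,0)]; open=[(1,1) g=5 f=9, (1,2) g=4 f=9, (1,5) g=1 f=9, (2,0) g=7 f=9]; closed=[(0,0), (0,1), (0,2), (0,3), (0,4), (0,5), (1,0)]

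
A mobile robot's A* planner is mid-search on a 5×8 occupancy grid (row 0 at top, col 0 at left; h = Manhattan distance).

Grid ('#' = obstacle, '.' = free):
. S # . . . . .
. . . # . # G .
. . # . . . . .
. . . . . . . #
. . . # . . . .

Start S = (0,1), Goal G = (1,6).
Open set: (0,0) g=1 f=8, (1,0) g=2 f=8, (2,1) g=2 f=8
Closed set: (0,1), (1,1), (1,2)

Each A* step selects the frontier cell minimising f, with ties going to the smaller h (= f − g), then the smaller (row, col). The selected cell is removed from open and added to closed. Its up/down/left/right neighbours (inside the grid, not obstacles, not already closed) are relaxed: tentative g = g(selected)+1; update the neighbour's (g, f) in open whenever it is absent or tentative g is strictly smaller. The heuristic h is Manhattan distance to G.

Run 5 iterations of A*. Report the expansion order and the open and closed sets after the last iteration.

order=[(1,0) → (2,1) → (0,0) → (2,0) → (3,1)]; open=[(3,0) g=4 f=12, (3,2) g=4 f=10, (4,1) g=4 f=12]; closed=[(0,0), (0,1), (1,0), (1,1), (1,2), (2,0), (2,1), (3,1)]

step 1: expand (1,0) (f=8, h=6) → closed; open now [(0,0) g=1 f=8, (2,0) g=3 f=10, (2,1) g=2 f=8]
step 2: expand (2,1) (f=8, h=6) → closed; open now [(0,0) g=1 f=8, (2,0) g=3 f=10, (3,1) g=3 f=10]
step 3: expand (0,0) (f=8, h=7) → closed; open now [(2,0) g=3 f=10, (3,1) g=3 f=10]
step 4: expand (2,0) (f=10, h=7) → closed; open now [(3,0) g=4 f=12, (3,1) g=3 f=10]
step 5: expand (3,1) (f=10, h=7) → closed; open now [(3,0) g=4 f=12, (3,2) g=4 f=10, (4,1) g=4 f=12]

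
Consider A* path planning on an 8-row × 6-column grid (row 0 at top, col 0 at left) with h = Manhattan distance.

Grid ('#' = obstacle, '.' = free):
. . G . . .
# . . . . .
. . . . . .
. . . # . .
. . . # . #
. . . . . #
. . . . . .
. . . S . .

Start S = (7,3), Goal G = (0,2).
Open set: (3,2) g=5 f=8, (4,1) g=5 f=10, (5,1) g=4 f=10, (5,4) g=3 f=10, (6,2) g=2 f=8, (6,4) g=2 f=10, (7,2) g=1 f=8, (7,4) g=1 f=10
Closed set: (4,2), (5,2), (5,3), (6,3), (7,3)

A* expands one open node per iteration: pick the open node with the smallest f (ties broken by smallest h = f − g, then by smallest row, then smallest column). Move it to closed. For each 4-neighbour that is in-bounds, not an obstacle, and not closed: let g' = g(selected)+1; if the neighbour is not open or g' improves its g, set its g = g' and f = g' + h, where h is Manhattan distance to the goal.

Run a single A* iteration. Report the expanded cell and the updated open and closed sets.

step 1: expand (3,2) (f=8, h=3) → closed; open now [(2,2) g=6 f=8, (3,1) g=6 f=10, (4,1) g=5 f=10, (5,1) g=4 f=10, (5,4) g=3 f=10, (6,2) g=2 f=8, (6,4) g=2 f=10, (7,2) g=1 f=8, (7,4) g=1 f=10]

expanded=(3,2); open=[(2,2) g=6 f=8, (3,1) g=6 f=10, (4,1) g=5 f=10, (5,1) g=4 f=10, (5,4) g=3 f=10, (6,2) g=2 f=8, (6,4) g=2 f=10, (7,2) g=1 f=8, (7,4) g=1 f=10]; closed=[(3,2), (4,2), (5,2), (5,3), (6,3), (7,3)]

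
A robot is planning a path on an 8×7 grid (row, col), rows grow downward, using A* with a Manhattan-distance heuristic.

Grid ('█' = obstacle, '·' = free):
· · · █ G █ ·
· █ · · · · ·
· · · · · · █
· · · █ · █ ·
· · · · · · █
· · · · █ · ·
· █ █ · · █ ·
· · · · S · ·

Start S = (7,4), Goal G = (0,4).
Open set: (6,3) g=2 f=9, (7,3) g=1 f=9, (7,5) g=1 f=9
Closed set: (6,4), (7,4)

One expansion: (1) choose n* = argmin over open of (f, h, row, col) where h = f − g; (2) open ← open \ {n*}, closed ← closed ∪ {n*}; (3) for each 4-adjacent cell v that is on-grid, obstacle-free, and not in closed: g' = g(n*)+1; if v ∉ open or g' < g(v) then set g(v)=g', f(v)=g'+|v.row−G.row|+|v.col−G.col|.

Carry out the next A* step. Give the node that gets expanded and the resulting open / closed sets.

expanded=(6,3); open=[(5,3) g=3 f=9, (7,3) g=1 f=9, (7,5) g=1 f=9]; closed=[(6,3), (6,4), (7,4)]

step 1: expand (6,3) (f=9, h=7) → closed; open now [(5,3) g=3 f=9, (7,3) g=1 f=9, (7,5) g=1 f=9]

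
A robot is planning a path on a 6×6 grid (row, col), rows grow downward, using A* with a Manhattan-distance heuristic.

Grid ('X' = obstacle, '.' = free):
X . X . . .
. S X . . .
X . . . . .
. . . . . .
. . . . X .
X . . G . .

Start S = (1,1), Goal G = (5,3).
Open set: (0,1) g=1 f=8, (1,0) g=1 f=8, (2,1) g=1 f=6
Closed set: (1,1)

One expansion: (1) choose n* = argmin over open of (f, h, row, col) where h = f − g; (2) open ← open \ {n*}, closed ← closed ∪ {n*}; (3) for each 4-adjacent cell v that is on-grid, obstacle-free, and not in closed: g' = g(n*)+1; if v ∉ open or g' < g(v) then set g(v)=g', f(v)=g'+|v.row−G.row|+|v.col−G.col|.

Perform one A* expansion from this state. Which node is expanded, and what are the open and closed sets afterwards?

expanded=(2,1); open=[(0,1) g=1 f=8, (1,0) g=1 f=8, (2,2) g=2 f=6, (3,1) g=2 f=6]; closed=[(1,1), (2,1)]

step 1: expand (2,1) (f=6, h=5) → closed; open now [(0,1) g=1 f=8, (1,0) g=1 f=8, (2,2) g=2 f=6, (3,1) g=2 f=6]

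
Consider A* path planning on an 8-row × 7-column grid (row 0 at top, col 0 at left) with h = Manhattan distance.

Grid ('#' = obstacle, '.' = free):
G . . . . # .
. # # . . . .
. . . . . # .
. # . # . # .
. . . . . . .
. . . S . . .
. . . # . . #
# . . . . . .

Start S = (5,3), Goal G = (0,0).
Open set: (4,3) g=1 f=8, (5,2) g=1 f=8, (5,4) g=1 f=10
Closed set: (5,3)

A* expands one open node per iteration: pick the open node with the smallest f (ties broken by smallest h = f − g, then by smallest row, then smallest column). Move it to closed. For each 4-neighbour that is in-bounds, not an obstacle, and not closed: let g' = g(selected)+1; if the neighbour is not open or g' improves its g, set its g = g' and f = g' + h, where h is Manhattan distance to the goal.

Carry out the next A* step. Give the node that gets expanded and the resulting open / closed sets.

expanded=(4,3); open=[(4,2) g=2 f=8, (4,4) g=2 f=10, (5,2) g=1 f=8, (5,4) g=1 f=10]; closed=[(4,3), (5,3)]

step 1: expand (4,3) (f=8, h=7) → closed; open now [(4,2) g=2 f=8, (4,4) g=2 f=10, (5,2) g=1 f=8, (5,4) g=1 f=10]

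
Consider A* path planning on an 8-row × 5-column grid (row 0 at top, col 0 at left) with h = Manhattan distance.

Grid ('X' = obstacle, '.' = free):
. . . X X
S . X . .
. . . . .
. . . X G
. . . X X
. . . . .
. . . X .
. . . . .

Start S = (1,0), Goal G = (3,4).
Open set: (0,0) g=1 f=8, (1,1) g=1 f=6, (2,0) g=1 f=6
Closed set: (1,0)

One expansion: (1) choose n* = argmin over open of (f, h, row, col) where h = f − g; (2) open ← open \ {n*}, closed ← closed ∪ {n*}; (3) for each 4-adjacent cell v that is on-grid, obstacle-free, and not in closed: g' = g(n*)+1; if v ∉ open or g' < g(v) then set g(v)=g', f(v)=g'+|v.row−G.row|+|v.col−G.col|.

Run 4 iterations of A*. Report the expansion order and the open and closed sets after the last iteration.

step 1: expand (1,1) (f=6, h=5) → closed; open now [(0,0) g=1 f=8, (0,1) g=2 f=8, (2,0) g=1 f=6, (2,1) g=2 f=6]
step 2: expand (2,1) (f=6, h=4) → closed; open now [(0,0) g=1 f=8, (0,1) g=2 f=8, (2,0) g=1 f=6, (2,2) g=3 f=6, (3,1) g=3 f=6]
step 3: expand (2,2) (f=6, h=3) → closed; open now [(0,0) g=1 f=8, (0,1) g=2 f=8, (2,0) g=1 f=6, (2,3) g=4 f=6, (3,1) g=3 f=6, (3,2) g=4 f=6]
step 4: expand (2,3) (f=6, h=2) → closed; open now [(0,0) g=1 f=8, (0,1) g=2 f=8, (1,3) g=5 f=8, (2,0) g=1 f=6, (2,4) g=5 f=6, (3,1) g=3 f=6, (3,2) g=4 f=6]

order=[(1,1) → (2,1) → (2,2) → (2,3)]; open=[(0,0) g=1 f=8, (0,1) g=2 f=8, (1,3) g=5 f=8, (2,0) g=1 f=6, (2,4) g=5 f=6, (3,1) g=3 f=6, (3,2) g=4 f=6]; closed=[(1,0), (1,1), (2,1), (2,2), (2,3)]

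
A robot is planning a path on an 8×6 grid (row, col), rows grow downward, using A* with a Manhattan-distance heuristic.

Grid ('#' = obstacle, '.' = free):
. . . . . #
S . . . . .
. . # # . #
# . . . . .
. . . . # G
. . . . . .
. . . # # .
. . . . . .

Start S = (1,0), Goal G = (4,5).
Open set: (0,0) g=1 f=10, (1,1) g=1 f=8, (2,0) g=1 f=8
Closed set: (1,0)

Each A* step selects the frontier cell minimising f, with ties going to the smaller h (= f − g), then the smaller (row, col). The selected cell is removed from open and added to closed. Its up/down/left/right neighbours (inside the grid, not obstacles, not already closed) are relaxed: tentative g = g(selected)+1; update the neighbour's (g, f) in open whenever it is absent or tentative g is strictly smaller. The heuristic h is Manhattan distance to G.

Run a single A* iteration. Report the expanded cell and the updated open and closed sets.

step 1: expand (1,1) (f=8, h=7) → closed; open now [(0,0) g=1 f=10, (0,1) g=2 f=10, (1,2) g=2 f=8, (2,0) g=1 f=8, (2,1) g=2 f=8]

expanded=(1,1); open=[(0,0) g=1 f=10, (0,1) g=2 f=10, (1,2) g=2 f=8, (2,0) g=1 f=8, (2,1) g=2 f=8]; closed=[(1,0), (1,1)]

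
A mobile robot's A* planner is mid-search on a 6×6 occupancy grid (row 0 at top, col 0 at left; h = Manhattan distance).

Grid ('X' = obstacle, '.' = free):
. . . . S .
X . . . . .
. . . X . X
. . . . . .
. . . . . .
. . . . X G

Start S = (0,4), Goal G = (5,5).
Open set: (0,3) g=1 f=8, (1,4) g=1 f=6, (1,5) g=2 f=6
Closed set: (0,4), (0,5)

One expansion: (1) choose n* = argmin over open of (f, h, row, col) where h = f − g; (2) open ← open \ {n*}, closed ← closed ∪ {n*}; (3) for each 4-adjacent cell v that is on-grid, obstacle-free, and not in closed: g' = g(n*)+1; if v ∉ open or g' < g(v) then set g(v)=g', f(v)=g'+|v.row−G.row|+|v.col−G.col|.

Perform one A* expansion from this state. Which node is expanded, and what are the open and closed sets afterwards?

expanded=(1,5); open=[(0,3) g=1 f=8, (1,4) g=1 f=6]; closed=[(0,4), (0,5), (1,5)]

step 1: expand (1,5) (f=6, h=4) → closed; open now [(0,3) g=1 f=8, (1,4) g=1 f=6]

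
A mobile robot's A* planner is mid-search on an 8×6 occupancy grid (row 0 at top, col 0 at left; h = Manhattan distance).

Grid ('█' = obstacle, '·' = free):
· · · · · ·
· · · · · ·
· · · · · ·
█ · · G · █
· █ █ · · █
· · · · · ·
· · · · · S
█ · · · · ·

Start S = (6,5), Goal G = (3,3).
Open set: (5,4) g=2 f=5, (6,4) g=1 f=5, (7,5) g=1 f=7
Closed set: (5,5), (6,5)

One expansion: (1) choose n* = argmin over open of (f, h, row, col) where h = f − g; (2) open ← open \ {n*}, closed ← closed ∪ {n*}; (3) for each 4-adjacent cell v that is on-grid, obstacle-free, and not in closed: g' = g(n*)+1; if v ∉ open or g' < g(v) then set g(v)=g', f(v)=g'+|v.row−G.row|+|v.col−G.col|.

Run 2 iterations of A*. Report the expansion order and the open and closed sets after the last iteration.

order=[(5,4) → (4,4)]; open=[(3,4) g=4 f=5, (4,3) g=4 f=5, (5,3) g=3 f=5, (6,4) g=1 f=5, (7,5) g=1 f=7]; closed=[(4,4), (5,4), (5,5), (6,5)]

step 1: expand (5,4) (f=5, h=3) → closed; open now [(4,4) g=3 f=5, (5,3) g=3 f=5, (6,4) g=1 f=5, (7,5) g=1 f=7]
step 2: expand (4,4) (f=5, h=2) → closed; open now [(3,4) g=4 f=5, (4,3) g=4 f=5, (5,3) g=3 f=5, (6,4) g=1 f=5, (7,5) g=1 f=7]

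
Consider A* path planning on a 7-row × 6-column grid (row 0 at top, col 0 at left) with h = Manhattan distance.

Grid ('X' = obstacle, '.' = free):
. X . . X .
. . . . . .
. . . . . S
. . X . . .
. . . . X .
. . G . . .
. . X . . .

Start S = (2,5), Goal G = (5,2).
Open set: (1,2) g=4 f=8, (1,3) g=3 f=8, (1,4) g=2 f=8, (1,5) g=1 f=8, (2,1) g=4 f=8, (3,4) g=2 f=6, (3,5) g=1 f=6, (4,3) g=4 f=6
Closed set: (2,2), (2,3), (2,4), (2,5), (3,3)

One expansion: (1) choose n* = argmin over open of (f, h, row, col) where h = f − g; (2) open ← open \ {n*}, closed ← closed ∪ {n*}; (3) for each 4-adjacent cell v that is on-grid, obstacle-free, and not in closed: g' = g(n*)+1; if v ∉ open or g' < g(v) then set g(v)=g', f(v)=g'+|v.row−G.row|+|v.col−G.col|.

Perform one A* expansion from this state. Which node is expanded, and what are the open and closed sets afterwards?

expanded=(4,3); open=[(1,2) g=4 f=8, (1,3) g=3 f=8, (1,4) g=2 f=8, (1,5) g=1 f=8, (2,1) g=4 f=8, (3,4) g=2 f=6, (3,5) g=1 f=6, (4,2) g=5 f=6, (5,3) g=5 f=6]; closed=[(2,2), (2,3), (2,4), (2,5), (3,3), (4,3)]

step 1: expand (4,3) (f=6, h=2) → closed; open now [(1,2) g=4 f=8, (1,3) g=3 f=8, (1,4) g=2 f=8, (1,5) g=1 f=8, (2,1) g=4 f=8, (3,4) g=2 f=6, (3,5) g=1 f=6, (4,2) g=5 f=6, (5,3) g=5 f=6]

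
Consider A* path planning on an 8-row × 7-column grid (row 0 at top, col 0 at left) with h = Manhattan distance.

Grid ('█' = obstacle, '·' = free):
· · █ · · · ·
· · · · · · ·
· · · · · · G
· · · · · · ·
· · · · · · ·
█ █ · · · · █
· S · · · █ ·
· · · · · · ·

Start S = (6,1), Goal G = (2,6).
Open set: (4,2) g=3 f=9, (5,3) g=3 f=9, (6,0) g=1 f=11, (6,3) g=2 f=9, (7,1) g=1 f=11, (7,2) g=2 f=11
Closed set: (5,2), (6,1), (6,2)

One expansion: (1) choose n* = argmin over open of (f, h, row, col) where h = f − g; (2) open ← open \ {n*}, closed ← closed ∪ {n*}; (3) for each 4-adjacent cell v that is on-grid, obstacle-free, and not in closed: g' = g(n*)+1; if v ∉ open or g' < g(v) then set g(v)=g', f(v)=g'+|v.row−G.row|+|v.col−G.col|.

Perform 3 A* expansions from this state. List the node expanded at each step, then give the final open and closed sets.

order=[(4,2) → (3,2) → (2,2)]; open=[(1,2) g=6 f=11, (2,1) g=6 f=11, (2,3) g=6 f=9, (3,1) g=5 f=11, (3,3) g=5 f=9, (4,1) g=4 f=11, (4,3) g=4 f=9, (5,3) g=3 f=9, (6,0) g=1 f=11, (6,3) g=2 f=9, (7,1) g=1 f=11, (7,2) g=2 f=11]; closed=[(2,2), (3,2), (4,2), (5,2), (6,1), (6,2)]

step 1: expand (4,2) (f=9, h=6) → closed; open now [(3,2) g=4 f=9, (4,1) g=4 f=11, (4,3) g=4 f=9, (5,3) g=3 f=9, (6,0) g=1 f=11, (6,3) g=2 f=9, (7,1) g=1 f=11, (7,2) g=2 f=11]
step 2: expand (3,2) (f=9, h=5) → closed; open now [(2,2) g=5 f=9, (3,1) g=5 f=11, (3,3) g=5 f=9, (4,1) g=4 f=11, (4,3) g=4 f=9, (5,3) g=3 f=9, (6,0) g=1 f=11, (6,3) g=2 f=9, (7,1) g=1 f=11, (7,2) g=2 f=11]
step 3: expand (2,2) (f=9, h=4) → closed; open now [(1,2) g=6 f=11, (2,1) g=6 f=11, (2,3) g=6 f=9, (3,1) g=5 f=11, (3,3) g=5 f=9, (4,1) g=4 f=11, (4,3) g=4 f=9, (5,3) g=3 f=9, (6,0) g=1 f=11, (6,3) g=2 f=9, (7,1) g=1 f=11, (7,2) g=2 f=11]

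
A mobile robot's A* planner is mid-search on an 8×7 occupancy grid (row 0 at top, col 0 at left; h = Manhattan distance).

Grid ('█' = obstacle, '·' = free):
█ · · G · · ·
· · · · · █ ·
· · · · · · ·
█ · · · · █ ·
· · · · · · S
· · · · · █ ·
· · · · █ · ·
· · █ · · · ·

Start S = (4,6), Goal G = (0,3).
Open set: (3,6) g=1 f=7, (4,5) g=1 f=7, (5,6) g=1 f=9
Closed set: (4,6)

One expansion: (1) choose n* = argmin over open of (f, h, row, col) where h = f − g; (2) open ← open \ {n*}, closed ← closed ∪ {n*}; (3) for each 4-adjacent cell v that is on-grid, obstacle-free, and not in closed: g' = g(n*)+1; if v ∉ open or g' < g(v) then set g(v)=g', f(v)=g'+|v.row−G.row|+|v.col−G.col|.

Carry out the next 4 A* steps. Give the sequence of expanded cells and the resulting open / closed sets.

order=[(3,6) → (2,6) → (1,6) → (0,6)]; open=[(0,5) g=5 f=7, (2,5) g=3 f=7, (4,5) g=1 f=7, (5,6) g=1 f=9]; closed=[(0,6), (1,6), (2,6), (3,6), (4,6)]

step 1: expand (3,6) (f=7, h=6) → closed; open now [(2,6) g=2 f=7, (4,5) g=1 f=7, (5,6) g=1 f=9]
step 2: expand (2,6) (f=7, h=5) → closed; open now [(1,6) g=3 f=7, (2,5) g=3 f=7, (4,5) g=1 f=7, (5,6) g=1 f=9]
step 3: expand (1,6) (f=7, h=4) → closed; open now [(0,6) g=4 f=7, (2,5) g=3 f=7, (4,5) g=1 f=7, (5,6) g=1 f=9]
step 4: expand (0,6) (f=7, h=3) → closed; open now [(0,5) g=5 f=7, (2,5) g=3 f=7, (4,5) g=1 f=7, (5,6) g=1 f=9]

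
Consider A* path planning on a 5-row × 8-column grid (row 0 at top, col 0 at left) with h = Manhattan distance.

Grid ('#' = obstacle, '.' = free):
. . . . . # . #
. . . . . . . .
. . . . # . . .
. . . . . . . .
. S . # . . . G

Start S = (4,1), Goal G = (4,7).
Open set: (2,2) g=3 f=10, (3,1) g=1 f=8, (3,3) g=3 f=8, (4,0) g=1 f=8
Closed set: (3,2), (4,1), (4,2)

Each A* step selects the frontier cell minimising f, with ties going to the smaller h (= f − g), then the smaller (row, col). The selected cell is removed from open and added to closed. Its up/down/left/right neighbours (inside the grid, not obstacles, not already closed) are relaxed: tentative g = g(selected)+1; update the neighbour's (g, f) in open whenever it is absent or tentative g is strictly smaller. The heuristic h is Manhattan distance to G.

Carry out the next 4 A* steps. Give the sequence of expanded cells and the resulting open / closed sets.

order=[(3,3) → (3,4) → (3,5) → (3,6)]; open=[(2,2) g=3 f=10, (2,3) g=4 f=10, (2,5) g=6 f=10, (2,6) g=7 f=10, (3,1) g=1 f=8, (3,7) g=7 f=8, (4,0) g=1 f=8, (4,4) g=5 f=8, (4,5) g=6 f=8, (4,6) g=7 f=8]; closed=[(3,2), (3,3), (3,4), (3,5), (3,6), (4,1), (4,2)]

step 1: expand (3,3) (f=8, h=5) → closed; open now [(2,2) g=3 f=10, (2,3) g=4 f=10, (3,1) g=1 f=8, (3,4) g=4 f=8, (4,0) g=1 f=8]
step 2: expand (3,4) (f=8, h=4) → closed; open now [(2,2) g=3 f=10, (2,3) g=4 f=10, (3,1) g=1 f=8, (3,5) g=5 f=8, (4,0) g=1 f=8, (4,4) g=5 f=8]
step 3: expand (3,5) (f=8, h=3) → closed; open now [(2,2) g=3 f=10, (2,3) g=4 f=10, (2,5) g=6 f=10, (3,1) g=1 f=8, (3,6) g=6 f=8, (4,0) g=1 f=8, (4,4) g=5 f=8, (4,5) g=6 f=8]
step 4: expand (3,6) (f=8, h=2) → closed; open now [(2,2) g=3 f=10, (2,3) g=4 f=10, (2,5) g=6 f=10, (2,6) g=7 f=10, (3,1) g=1 f=8, (3,7) g=7 f=8, (4,0) g=1 f=8, (4,4) g=5 f=8, (4,5) g=6 f=8, (4,6) g=7 f=8]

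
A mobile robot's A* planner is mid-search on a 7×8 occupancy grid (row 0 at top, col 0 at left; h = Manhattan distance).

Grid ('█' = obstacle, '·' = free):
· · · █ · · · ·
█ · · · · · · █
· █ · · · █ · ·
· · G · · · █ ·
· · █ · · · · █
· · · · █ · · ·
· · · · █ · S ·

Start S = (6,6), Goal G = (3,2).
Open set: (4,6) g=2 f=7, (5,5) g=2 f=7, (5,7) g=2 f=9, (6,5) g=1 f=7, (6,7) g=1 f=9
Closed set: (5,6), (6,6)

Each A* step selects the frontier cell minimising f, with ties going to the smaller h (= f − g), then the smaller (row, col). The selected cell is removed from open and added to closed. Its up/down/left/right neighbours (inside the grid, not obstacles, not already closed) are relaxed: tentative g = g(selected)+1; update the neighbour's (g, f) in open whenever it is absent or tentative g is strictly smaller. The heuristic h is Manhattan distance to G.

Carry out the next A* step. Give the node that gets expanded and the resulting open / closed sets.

step 1: expand (4,6) (f=7, h=5) → closed; open now [(4,5) g=3 f=7, (5,5) g=2 f=7, (5,7) g=2 f=9, (6,5) g=1 f=7, (6,7) g=1 f=9]

expanded=(4,6); open=[(4,5) g=3 f=7, (5,5) g=2 f=7, (5,7) g=2 f=9, (6,5) g=1 f=7, (6,7) g=1 f=9]; closed=[(4,6), (5,6), (6,6)]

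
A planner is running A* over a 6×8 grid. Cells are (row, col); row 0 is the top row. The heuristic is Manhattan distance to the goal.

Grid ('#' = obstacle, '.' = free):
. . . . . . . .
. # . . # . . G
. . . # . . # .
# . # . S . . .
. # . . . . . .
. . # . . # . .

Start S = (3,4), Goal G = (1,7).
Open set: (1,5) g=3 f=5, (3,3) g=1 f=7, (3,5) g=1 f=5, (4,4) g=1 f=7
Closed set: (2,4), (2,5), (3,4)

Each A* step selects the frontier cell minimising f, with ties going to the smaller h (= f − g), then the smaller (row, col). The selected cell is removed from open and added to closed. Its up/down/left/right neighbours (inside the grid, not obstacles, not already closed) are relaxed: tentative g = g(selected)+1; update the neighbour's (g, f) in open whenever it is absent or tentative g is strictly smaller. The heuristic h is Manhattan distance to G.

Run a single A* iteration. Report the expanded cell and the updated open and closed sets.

expanded=(1,5); open=[(0,5) g=4 f=7, (1,6) g=4 f=5, (3,3) g=1 f=7, (3,5) g=1 f=5, (4,4) g=1 f=7]; closed=[(1,5), (2,4), (2,5), (3,4)]

step 1: expand (1,5) (f=5, h=2) → closed; open now [(0,5) g=4 f=7, (1,6) g=4 f=5, (3,3) g=1 f=7, (3,5) g=1 f=5, (4,4) g=1 f=7]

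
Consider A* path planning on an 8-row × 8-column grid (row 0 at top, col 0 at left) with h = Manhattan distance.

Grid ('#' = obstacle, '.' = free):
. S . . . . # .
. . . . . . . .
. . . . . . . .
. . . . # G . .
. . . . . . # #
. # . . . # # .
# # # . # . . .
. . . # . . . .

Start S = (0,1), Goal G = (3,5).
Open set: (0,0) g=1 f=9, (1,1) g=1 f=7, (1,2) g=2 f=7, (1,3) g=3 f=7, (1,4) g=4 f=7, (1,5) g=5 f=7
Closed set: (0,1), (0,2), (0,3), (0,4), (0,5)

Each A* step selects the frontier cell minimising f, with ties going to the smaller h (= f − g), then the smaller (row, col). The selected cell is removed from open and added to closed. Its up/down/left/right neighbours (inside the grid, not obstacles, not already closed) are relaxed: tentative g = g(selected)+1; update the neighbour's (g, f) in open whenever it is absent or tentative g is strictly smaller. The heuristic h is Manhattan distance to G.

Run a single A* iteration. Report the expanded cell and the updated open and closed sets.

step 1: expand (1,5) (f=7, h=2) → closed; open now [(0,0) g=1 f=9, (1,1) g=1 f=7, (1,2) g=2 f=7, (1,3) g=3 f=7, (1,4) g=4 f=7, (1,6) g=6 f=9, (2,5) g=6 f=7]

expanded=(1,5); open=[(0,0) g=1 f=9, (1,1) g=1 f=7, (1,2) g=2 f=7, (1,3) g=3 f=7, (1,4) g=4 f=7, (1,6) g=6 f=9, (2,5) g=6 f=7]; closed=[(0,1), (0,2), (0,3), (0,4), (0,5), (1,5)]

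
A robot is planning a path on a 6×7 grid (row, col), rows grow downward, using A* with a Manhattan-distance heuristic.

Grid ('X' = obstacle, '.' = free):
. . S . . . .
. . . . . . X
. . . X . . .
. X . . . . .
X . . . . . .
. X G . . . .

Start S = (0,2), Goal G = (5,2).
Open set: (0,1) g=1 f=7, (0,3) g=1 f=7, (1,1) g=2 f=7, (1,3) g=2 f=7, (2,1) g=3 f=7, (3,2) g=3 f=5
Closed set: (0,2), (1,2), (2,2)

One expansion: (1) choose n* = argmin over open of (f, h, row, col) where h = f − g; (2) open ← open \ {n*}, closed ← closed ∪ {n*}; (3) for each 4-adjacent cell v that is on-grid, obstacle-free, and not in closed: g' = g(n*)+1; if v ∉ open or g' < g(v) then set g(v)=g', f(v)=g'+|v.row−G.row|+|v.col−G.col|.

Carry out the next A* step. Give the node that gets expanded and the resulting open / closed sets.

expanded=(3,2); open=[(0,1) g=1 f=7, (0,3) g=1 f=7, (1,1) g=2 f=7, (1,3) g=2 f=7, (2,1) g=3 f=7, (3,3) g=4 f=7, (4,2) g=4 f=5]; closed=[(0,2), (1,2), (2,2), (3,2)]

step 1: expand (3,2) (f=5, h=2) → closed; open now [(0,1) g=1 f=7, (0,3) g=1 f=7, (1,1) g=2 f=7, (1,3) g=2 f=7, (2,1) g=3 f=7, (3,3) g=4 f=7, (4,2) g=4 f=5]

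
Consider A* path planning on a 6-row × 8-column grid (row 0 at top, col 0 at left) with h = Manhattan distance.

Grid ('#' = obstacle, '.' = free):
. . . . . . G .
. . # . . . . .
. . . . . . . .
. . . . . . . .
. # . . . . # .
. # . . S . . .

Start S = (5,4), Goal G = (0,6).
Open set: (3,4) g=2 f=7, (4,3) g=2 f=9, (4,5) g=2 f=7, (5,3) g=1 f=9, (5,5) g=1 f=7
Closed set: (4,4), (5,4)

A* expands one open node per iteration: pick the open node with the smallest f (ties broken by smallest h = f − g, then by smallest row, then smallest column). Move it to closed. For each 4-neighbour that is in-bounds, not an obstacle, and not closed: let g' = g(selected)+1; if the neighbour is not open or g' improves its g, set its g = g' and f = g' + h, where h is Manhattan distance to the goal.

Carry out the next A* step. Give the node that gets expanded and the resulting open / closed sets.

step 1: expand (3,4) (f=7, h=5) → closed; open now [(2,4) g=3 f=7, (3,3) g=3 f=9, (3,5) g=3 f=7, (4,3) g=2 f=9, (4,5) g=2 f=7, (5,3) g=1 f=9, (5,5) g=1 f=7]

expanded=(3,4); open=[(2,4) g=3 f=7, (3,3) g=3 f=9, (3,5) g=3 f=7, (4,3) g=2 f=9, (4,5) g=2 f=7, (5,3) g=1 f=9, (5,5) g=1 f=7]; closed=[(3,4), (4,4), (5,4)]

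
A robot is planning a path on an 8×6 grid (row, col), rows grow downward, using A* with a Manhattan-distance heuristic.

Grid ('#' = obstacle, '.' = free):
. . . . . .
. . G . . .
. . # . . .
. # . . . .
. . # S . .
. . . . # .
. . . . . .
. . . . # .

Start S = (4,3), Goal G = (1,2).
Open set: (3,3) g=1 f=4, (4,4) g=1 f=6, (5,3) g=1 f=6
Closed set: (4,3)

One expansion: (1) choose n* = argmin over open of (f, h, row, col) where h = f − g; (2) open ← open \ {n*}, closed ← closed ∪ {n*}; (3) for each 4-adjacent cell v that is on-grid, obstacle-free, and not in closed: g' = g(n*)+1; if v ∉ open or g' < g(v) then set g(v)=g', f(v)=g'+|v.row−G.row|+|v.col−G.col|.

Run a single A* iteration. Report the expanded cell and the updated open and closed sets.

step 1: expand (3,3) (f=4, h=3) → closed; open now [(2,3) g=2 f=4, (3,2) g=2 f=4, (3,4) g=2 f=6, (4,4) g=1 f=6, (5,3) g=1 f=6]

expanded=(3,3); open=[(2,3) g=2 f=4, (3,2) g=2 f=4, (3,4) g=2 f=6, (4,4) g=1 f=6, (5,3) g=1 f=6]; closed=[(3,3), (4,3)]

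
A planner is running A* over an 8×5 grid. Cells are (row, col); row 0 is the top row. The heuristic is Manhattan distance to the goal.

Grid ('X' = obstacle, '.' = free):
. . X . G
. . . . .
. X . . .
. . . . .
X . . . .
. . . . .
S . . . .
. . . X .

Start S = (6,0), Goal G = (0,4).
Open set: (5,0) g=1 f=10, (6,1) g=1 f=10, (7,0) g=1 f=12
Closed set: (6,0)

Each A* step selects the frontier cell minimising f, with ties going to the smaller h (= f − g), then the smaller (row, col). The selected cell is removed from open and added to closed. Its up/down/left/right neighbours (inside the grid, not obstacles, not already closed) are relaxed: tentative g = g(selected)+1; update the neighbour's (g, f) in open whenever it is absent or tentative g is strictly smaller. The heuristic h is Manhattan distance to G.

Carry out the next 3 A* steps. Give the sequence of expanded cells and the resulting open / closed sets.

step 1: expand (5,0) (f=10, h=9) → closed; open now [(5,1) g=2 f=10, (6,1) g=1 f=10, (7,0) g=1 f=12]
step 2: expand (5,1) (f=10, h=8) → closed; open now [(4,1) g=3 f=10, (5,2) g=3 f=10, (6,1) g=1 f=10, (7,0) g=1 f=12]
step 3: expand (4,1) (f=10, h=7) → closed; open now [(3,1) g=4 f=10, (4,2) g=4 f=10, (5,2) g=3 f=10, (6,1) g=1 f=10, (7,0) g=1 f=12]

order=[(5,0) → (5,1) → (4,1)]; open=[(3,1) g=4 f=10, (4,2) g=4 f=10, (5,2) g=3 f=10, (6,1) g=1 f=10, (7,0) g=1 f=12]; closed=[(4,1), (5,0), (5,1), (6,0)]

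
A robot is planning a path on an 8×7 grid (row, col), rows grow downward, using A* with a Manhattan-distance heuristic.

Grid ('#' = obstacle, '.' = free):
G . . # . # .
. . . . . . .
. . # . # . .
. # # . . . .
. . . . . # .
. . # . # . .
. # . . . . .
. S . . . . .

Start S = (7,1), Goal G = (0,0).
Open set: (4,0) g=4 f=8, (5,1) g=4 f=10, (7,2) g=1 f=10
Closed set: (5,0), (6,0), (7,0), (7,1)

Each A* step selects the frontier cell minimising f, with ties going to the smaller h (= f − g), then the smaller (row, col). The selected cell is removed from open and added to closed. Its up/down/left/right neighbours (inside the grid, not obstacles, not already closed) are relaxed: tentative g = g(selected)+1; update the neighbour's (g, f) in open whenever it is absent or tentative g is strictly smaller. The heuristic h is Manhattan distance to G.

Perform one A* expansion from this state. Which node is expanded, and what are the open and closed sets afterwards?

step 1: expand (4,0) (f=8, h=4) → closed; open now [(3,0) g=5 f=8, (4,1) g=5 f=10, (5,1) g=4 f=10, (7,2) g=1 f=10]

expanded=(4,0); open=[(3,0) g=5 f=8, (4,1) g=5 f=10, (5,1) g=4 f=10, (7,2) g=1 f=10]; closed=[(4,0), (5,0), (6,0), (7,0), (7,1)]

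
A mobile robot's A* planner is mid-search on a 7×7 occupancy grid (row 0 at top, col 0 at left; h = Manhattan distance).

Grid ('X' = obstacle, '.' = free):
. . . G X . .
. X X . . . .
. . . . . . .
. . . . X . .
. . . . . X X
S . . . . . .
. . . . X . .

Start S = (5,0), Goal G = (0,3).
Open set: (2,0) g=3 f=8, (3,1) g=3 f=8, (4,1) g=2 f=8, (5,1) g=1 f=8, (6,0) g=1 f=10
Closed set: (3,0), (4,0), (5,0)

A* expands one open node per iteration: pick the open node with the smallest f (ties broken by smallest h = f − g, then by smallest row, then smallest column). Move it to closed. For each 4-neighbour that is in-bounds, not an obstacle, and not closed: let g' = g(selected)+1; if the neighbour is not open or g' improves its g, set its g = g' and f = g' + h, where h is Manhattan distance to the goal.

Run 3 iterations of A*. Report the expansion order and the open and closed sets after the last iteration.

order=[(2,0) → (1,0) → (0,0)]; open=[(0,1) g=6 f=8, (2,1) g=4 f=8, (3,1) g=3 f=8, (4,1) g=2 f=8, (5,1) g=1 f=8, (6,0) g=1 f=10]; closed=[(0,0), (1,0), (2,0), (3,0), (4,0), (5,0)]

step 1: expand (2,0) (f=8, h=5) → closed; open now [(1,0) g=4 f=8, (2,1) g=4 f=8, (3,1) g=3 f=8, (4,1) g=2 f=8, (5,1) g=1 f=8, (6,0) g=1 f=10]
step 2: expand (1,0) (f=8, h=4) → closed; open now [(0,0) g=5 f=8, (2,1) g=4 f=8, (3,1) g=3 f=8, (4,1) g=2 f=8, (5,1) g=1 f=8, (6,0) g=1 f=10]
step 3: expand (0,0) (f=8, h=3) → closed; open now [(0,1) g=6 f=8, (2,1) g=4 f=8, (3,1) g=3 f=8, (4,1) g=2 f=8, (5,1) g=1 f=8, (6,0) g=1 f=10]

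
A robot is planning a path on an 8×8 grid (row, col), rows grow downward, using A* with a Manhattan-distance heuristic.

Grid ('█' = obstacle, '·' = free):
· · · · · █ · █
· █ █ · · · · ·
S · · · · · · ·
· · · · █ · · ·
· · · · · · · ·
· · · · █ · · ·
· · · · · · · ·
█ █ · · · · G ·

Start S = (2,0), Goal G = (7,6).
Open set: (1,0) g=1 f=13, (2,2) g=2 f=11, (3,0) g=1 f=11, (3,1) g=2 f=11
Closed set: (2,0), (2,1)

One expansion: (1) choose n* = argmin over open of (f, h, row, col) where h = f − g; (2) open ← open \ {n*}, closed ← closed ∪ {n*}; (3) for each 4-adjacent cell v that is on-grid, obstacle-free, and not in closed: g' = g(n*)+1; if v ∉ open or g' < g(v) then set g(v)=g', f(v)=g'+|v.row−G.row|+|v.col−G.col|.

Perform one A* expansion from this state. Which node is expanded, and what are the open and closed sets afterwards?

expanded=(2,2); open=[(1,0) g=1 f=13, (2,3) g=3 f=11, (3,0) g=1 f=11, (3,1) g=2 f=11, (3,2) g=3 f=11]; closed=[(2,0), (2,1), (2,2)]

step 1: expand (2,2) (f=11, h=9) → closed; open now [(1,0) g=1 f=13, (2,3) g=3 f=11, (3,0) g=1 f=11, (3,1) g=2 f=11, (3,2) g=3 f=11]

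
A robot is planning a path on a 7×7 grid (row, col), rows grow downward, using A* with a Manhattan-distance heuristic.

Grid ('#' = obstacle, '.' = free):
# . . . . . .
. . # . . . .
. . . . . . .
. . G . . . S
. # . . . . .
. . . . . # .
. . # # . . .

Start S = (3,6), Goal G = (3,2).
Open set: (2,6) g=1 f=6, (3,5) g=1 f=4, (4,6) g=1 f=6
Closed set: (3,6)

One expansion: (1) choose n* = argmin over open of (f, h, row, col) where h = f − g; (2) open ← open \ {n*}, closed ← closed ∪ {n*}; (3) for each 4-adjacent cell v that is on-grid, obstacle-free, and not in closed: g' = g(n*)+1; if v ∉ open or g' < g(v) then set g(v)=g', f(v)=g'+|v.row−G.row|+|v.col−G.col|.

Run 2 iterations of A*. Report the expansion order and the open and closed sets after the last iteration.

step 1: expand (3,5) (f=4, h=3) → closed; open now [(2,5) g=2 f=6, (2,6) g=1 f=6, (3,4) g=2 f=4, (4,5) g=2 f=6, (4,6) g=1 f=6]
step 2: expand (3,4) (f=4, h=2) → closed; open now [(2,4) g=3 f=6, (2,5) g=2 f=6, (2,6) g=1 f=6, (3,3) g=3 f=4, (4,4) g=3 f=6, (4,5) g=2 f=6, (4,6) g=1 f=6]

order=[(3,5) → (3,4)]; open=[(2,4) g=3 f=6, (2,5) g=2 f=6, (2,6) g=1 f=6, (3,3) g=3 f=4, (4,4) g=3 f=6, (4,5) g=2 f=6, (4,6) g=1 f=6]; closed=[(3,4), (3,5), (3,6)]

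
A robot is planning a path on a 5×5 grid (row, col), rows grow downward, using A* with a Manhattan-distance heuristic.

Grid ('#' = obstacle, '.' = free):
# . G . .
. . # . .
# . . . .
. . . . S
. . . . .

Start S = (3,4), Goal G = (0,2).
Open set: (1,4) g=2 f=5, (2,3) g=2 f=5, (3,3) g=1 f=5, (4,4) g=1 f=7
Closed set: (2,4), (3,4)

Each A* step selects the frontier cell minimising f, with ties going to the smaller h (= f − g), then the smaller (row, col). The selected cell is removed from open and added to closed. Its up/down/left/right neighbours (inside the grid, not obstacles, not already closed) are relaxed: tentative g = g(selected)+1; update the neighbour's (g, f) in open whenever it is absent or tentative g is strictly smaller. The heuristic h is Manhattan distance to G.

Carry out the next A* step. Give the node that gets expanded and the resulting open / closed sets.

expanded=(1,4); open=[(0,4) g=3 f=5, (1,3) g=3 f=5, (2,3) g=2 f=5, (3,3) g=1 f=5, (4,4) g=1 f=7]; closed=[(1,4), (2,4), (3,4)]

step 1: expand (1,4) (f=5, h=3) → closed; open now [(0,4) g=3 f=5, (1,3) g=3 f=5, (2,3) g=2 f=5, (3,3) g=1 f=5, (4,4) g=1 f=7]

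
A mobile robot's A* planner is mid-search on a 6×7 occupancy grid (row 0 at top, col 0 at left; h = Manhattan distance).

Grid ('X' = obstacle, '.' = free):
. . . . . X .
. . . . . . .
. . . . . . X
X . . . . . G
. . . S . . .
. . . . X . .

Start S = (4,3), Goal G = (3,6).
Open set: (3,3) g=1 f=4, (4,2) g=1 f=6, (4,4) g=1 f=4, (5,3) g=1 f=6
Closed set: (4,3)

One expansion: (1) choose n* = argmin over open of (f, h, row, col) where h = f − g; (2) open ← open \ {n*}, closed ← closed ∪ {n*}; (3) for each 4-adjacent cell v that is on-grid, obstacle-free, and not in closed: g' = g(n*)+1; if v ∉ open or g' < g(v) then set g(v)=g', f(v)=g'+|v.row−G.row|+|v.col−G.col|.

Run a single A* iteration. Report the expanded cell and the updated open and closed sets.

expanded=(3,3); open=[(2,3) g=2 f=6, (3,2) g=2 f=6, (3,4) g=2 f=4, (4,2) g=1 f=6, (4,4) g=1 f=4, (5,3) g=1 f=6]; closed=[(3,3), (4,3)]

step 1: expand (3,3) (f=4, h=3) → closed; open now [(2,3) g=2 f=6, (3,2) g=2 f=6, (3,4) g=2 f=4, (4,2) g=1 f=6, (4,4) g=1 f=4, (5,3) g=1 f=6]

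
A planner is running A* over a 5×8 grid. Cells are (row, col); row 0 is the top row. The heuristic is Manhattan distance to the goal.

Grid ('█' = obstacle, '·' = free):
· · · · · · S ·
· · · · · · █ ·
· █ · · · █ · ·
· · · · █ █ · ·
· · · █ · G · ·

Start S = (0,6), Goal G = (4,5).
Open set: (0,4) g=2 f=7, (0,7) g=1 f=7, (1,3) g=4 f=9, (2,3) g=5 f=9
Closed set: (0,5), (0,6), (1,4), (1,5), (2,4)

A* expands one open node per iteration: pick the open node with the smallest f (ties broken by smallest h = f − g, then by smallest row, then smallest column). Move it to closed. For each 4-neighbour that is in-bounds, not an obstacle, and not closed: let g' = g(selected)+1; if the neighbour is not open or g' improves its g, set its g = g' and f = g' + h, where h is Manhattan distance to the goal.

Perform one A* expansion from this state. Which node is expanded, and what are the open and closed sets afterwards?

expanded=(0,4); open=[(0,3) g=3 f=9, (0,7) g=1 f=7, (1,3) g=4 f=9, (2,3) g=5 f=9]; closed=[(0,4), (0,5), (0,6), (1,4), (1,5), (2,4)]

step 1: expand (0,4) (f=7, h=5) → closed; open now [(0,3) g=3 f=9, (0,7) g=1 f=7, (1,3) g=4 f=9, (2,3) g=5 f=9]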